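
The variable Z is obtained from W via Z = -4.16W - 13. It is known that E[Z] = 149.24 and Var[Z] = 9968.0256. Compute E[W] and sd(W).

E[W] = -39, sd(W) = 24

From Z = -4.16W - 13: E[Z] = a·E[W] + b, so E[W] = (E[Z] − b)/a = (149.24 − (-13))/(-4.16) = -39.
sd(Z) = √9968.0256 = 99.84.
sd(Z) = |a|·sd(W), so sd(W) = 99.84/|-4.16| = 24.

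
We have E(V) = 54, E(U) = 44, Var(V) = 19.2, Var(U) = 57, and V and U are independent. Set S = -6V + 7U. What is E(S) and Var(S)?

E(S) = (-6)·E(V) + 7·E(U) = (-6)·54 + 7·44 = -16.
Var(S) = a²·Var(V) + b²·Var(U) + 2ab·covariance of V and U with a = -6, b = 7.
Independence gives covariance of V and U = 0.
= (-6)²·19.2 + 7²·57 + 2·(-6)·7·0
= 691.2 + 2793 + 0 = 3484.2.

E(S) = -16, Var(S) = 3484.2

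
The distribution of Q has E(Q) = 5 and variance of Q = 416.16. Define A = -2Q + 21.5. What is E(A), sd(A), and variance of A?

A = -2Q + 21.5 is linear with a = -2, b = 21.5.
E(A) = a·E(Q) + b = (-2)·5 + 21.5 = 11.5.
sd(Q) = √416.16 = 20.4.
sd(A) = |a|·sd(Q) = |-2|·20.4 = 40.8.
variance of A = a²·variance of Q = (-2)²·416.16 = 1664.64 (the additive constant 21.5 does not affect variance).

E(A) = 11.5, sd(A) = 40.8, variance of A = 1664.64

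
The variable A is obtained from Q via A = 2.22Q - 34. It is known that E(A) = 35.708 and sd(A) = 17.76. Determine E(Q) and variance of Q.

From A = 2.22Q - 34: E(A) = a·E(Q) + b, so E(Q) = (E(A) − b)/a = (35.708 − (-34))/2.22 = 31.4.
variance of A = 17.76² = 315.4176.
variance of A = a²·variance of Q, so variance of Q = 315.4176/2.22² = 64.

E(Q) = 31.4, variance of Q = 64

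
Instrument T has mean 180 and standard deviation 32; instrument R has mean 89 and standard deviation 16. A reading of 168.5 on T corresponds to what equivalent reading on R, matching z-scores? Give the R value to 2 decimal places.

R = 83.25

z = (168.5 − 180)/32 ≈ -0.3594.
R = 89 + z·16 = 89 + (168.5 − 180)·16/32 = 83.25.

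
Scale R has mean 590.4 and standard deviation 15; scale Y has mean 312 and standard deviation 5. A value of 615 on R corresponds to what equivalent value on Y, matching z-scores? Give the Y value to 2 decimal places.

z = (615 − 590.4)/15 = 1.64.
Y = 312 + z·5 = 312 + (615 − 590.4)·5/15 = 320.20.

Y = 320.20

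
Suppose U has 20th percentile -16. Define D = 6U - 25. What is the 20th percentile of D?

20th percentile of D = -121

Since a = 6 > 0 the transformation is increasing, so the 20th percentile of D = a·(P_{20} of U) + b = 6·(-16) + (-25) = -121.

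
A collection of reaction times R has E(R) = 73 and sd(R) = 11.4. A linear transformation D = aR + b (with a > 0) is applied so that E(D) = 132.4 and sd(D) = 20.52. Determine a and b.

a = 1.8, b = 1

sd(D) = a·sd(R) (a > 0), so a = 20.52/11.4 = 1.8.
E(D) = a·E(R) + b, so b = 132.4 − 1.8·73 = 1.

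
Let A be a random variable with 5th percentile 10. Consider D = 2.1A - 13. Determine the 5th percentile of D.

5th percentile of D = 8

Since a = 2.1 > 0 the transformation is increasing, so the 5th percentile of D = a·(P_{5} of A) + b = 2.1·10 + (-13) = 8.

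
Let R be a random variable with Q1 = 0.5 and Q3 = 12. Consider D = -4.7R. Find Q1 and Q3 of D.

Q1(D) = -56.4, Q3(D) = -2.35

a = -4.7 < 0 reverses order: Q1(D) comes from Q3(R), Q3(D) from Q1(R).
Q1(D) = (-4.7)·12 = -56.4; Q3(D) = (-4.7)·0.5 = -2.35.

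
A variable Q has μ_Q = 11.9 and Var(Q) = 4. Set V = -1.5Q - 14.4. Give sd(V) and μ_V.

sd(V) = 3, μ_V = -32.25

V = -1.5Q - 14.4 is linear with a = -1.5, b = -14.4.
sd(Q) = √4 = 2.
sd(V) = |a|·sd(Q) = |-1.5|·2 = 3.
μ_V = a·μ_Q + b = (-1.5)·11.9 + (-14.4) = -32.25.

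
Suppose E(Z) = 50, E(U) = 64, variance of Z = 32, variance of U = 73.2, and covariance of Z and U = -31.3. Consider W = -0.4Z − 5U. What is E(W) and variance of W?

E(W) = -340, variance of W = 1709.92

E(W) = (-0.4)·E(Z) + (-5)·E(U) = (-0.4)·50 + (-5)·64 = -340.
variance of W = a²·variance of Z + b²·variance of U + 2ab·covariance of Z and U with a = -0.4, b = -5.
= (-0.4)²·32 + (-5)²·73.2 + 2·(-0.4)·(-5)·(-31.3)
= 5.12 + 1830 + (-125.2) = 1709.92.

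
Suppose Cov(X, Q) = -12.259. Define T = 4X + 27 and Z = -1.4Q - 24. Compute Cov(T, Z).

Cov(T, Z) = 68.6504

Cov(T, Z) = a·c·Cov(X, Q) = 4·(-1.4)·(-12.259) = 68.6504. Additive constants drop out.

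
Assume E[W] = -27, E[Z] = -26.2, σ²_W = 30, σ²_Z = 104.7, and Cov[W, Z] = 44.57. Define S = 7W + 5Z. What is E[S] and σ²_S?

E[S] = -320, σ²_S = 7207.4

E[S] = 7·E[W] + 5·E[Z] = 7·(-27) + 5·(-26.2) = -320.
σ²_S = a²·σ²_W + b²·σ²_Z + 2ab·Cov[W, Z] with a = 7, b = 5.
= 7²·30 + 5²·104.7 + 2·7·5·44.57
= 1470 + 2617.5 + 3119.9 = 7207.4.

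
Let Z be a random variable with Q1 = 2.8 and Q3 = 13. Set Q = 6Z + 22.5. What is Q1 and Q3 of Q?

Q1(Q) = 39.3, Q3(Q) = 100.5

a = 6 > 0: Q1(Q) = a·Q1(Z)+b = 39.3, Q3(Q) = a·Q3(Z)+b = 100.5.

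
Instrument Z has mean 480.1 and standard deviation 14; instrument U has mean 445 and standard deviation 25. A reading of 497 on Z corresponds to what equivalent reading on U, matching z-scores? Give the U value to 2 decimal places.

U = 475.18

z = (497 − 480.1)/14 ≈ 1.2071.
U = 445 + z·25 = 445 + (497 − 480.1)·25/14 ≈ 475.18.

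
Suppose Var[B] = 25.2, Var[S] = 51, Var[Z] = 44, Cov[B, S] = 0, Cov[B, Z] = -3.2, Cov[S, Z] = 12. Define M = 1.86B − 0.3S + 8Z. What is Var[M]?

Var[M] = a²·Var[B] + b²·Var[S] + c²·Var[Z] + 2ab·Cov[B, S] + 2ac·Cov[B, Z] + 2bc·Cov[S, Z], with a = 1.86, b = -0.3, c = 8.
= 87.18192 + 4.59 + 2816 + 0 + (-95.232) + (-57.6)
= 2754.93992.

Var[M] = 2754.93992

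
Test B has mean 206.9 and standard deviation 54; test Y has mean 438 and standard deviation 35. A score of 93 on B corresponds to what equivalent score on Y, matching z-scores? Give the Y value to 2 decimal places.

z = (93 − 206.9)/54 ≈ -2.1093.
Y = 438 + z·35 = 438 + (93 − 206.9)·35/54 ≈ 364.18.

Y = 364.18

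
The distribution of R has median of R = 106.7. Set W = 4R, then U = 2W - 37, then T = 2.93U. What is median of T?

median of T = 2392.638

median of W = 4·106.7 = 426.8.
median of U = 2·426.8 + (-37) = 816.6.
median of T = 2.93·816.6 = 2392.638.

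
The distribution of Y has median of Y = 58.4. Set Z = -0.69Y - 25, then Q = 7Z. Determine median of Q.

median of Q = -457.072

median of Z = (-0.69)·58.4 + (-25) = -65.296.
median of Q = 7·(-65.296) = -457.072.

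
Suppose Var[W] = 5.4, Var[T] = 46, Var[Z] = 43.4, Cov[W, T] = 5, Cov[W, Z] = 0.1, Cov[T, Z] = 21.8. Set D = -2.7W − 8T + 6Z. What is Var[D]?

Var[D] = a²·Var[W] + b²·Var[T] + c²·Var[Z] + 2ab·Cov[W, T] + 2ac·Cov[W, Z] + 2bc·Cov[T, Z], with a = -2.7, b = -8, c = 6.
= 39.366 + 2944 + 1562.4 + 216 + (-3.24) + (-2092.8)
= 2665.726.

Var[D] = 2665.726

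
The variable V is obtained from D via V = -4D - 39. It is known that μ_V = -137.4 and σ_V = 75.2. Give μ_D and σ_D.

μ_D = 24.6, σ_D = 18.8

From V = -4D - 39: μ_V = a·μ_D + b, so μ_D = (μ_V − b)/a = (-137.4 − (-39))/(-4) = 24.6.
σ_V = |a|·σ_D, so σ_D = 75.2/|-4| = 18.8.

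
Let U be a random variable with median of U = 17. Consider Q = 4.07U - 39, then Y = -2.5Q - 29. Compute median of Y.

median of Y = -104.475

median of Q = 4.07·17 + (-39) = 30.19.
median of Y = (-2.5)·30.19 + (-29) = -104.475.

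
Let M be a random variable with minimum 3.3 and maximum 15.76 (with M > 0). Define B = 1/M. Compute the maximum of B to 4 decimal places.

max(B) = 0.303

1/M is decreasing on this domain, so max(B) comes from min(M) = 3.3: max(B) = 1/(3.3) ≈ 0.303.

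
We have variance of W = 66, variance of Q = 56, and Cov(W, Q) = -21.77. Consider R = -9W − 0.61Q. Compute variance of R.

variance of R = 5127.803

variance of R = a²·variance of W + b²·variance of Q + 2ab·Cov(W, Q) with a = -9, b = -0.61.
= (-9)²·66 + (-0.61)²·56 + 2·(-9)·(-0.61)·(-21.77)
= 5346 + 20.8376 + (-239.0346) = 5127.803.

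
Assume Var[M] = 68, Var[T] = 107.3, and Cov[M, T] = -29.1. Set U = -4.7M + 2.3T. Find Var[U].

Var[U] = 2698.879

Var[U] = a²·Var[M] + b²·Var[T] + 2ab·Cov[M, T] with a = -4.7, b = 2.3.
= (-4.7)²·68 + 2.3²·107.3 + 2·(-4.7)·2.3·(-29.1)
= 1502.12 + 567.617 + 629.142 = 2698.879.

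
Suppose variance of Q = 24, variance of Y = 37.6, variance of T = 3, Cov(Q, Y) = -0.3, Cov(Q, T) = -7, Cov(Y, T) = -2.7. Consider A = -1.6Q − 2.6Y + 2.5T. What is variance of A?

variance of A = a²·variance of Q + b²·variance of Y + c²·variance of T + 2ab·Cov(Q, Y) + 2ac·Cov(Q, T) + 2bc·Cov(Y, T), with a = -1.6, b = -2.6, c = 2.5.
= 61.44 + 254.176 + 18.75 + (-2.496) + 56 + 35.1
= 422.97.

variance of A = 422.97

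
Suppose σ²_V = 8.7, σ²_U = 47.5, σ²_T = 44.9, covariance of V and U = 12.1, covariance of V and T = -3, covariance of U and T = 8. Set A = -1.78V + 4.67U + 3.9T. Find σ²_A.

σ²_A = a²·σ²_V + b²·σ²_U + c²·σ²_T + 2ab·covariance of V and U + 2ac·covariance of V and T + 2bc·covariance of U and T, with a = -1.78, b = 4.67, c = 3.9.
= 27.56508 + 1035.92275 + 682.929 + (-201.16492) + 41.652 + 291.408
= 1878.31191.

σ²_A = 1878.31191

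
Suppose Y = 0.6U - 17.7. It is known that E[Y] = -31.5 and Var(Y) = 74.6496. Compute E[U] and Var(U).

From Y = 0.6U - 17.7: E[Y] = a·E[U] + b, so E[U] = (E[Y] − b)/a = (-31.5 − (-17.7))/0.6 = -23.
Var(Y) = a²·Var(U), so Var(U) = 74.6496/0.6² = 207.36.

E[U] = -23, Var(U) = 207.36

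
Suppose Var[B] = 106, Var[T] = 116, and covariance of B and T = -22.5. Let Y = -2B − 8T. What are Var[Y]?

Var[Y] = a²·Var[B] + b²·Var[T] + 2ab·covariance of B and T with a = -2, b = -8.
= (-2)²·106 + (-8)²·116 + 2·(-2)·(-8)·(-22.5)
= 424 + 7424 + (-720) = 7128.

Var[Y] = 7128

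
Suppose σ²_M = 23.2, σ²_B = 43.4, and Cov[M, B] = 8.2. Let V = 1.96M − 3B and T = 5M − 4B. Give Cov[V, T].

Cov[V, T] = 560.872

By bilinearity, Cov[V, T] = ac·σ²_M + bd·σ²_B + (ad+bc)·Cov[M, B], with a=1.96, b=-3, c=5, d=-4.
ac·σ²_M = 1.96·5·23.2 = 227.36
bd·σ²_B = (-3)·(-4)·43.4 = 520.8
(ad+bc)·Cov[M, B] = (-22.84)·8.2 = -187.288
Cov[V, T] = 227.36 + 520.8 + (-187.288) = 560.872.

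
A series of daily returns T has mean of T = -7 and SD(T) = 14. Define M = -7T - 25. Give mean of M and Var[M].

mean of M = 24, Var[M] = 9604

M = -7T - 25 is linear with a = -7, b = -25.
mean of M = a·mean of T + b = (-7)·(-7) + (-25) = 24.
Var[T] = 14² = 196.
Var[M] = a²·Var[T] = (-7)²·196 = 9604 (the additive constant -25 does not affect variance).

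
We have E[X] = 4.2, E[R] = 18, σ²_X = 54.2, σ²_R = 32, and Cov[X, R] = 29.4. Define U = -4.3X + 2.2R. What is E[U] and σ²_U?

E[U] = 21.54, σ²_U = 600.79

E[U] = (-4.3)·E[X] + 2.2·E[R] = (-4.3)·4.2 + 2.2·18 = 21.54.
σ²_U = a²·σ²_X + b²·σ²_R + 2ab·Cov[X, R] with a = -4.3, b = 2.2.
= (-4.3)²·54.2 + 2.2²·32 + 2·(-4.3)·2.2·29.4
= 1002.158 + 154.88 + (-556.248) = 600.79.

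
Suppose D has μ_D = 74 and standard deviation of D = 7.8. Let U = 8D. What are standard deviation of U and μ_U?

U = 8D is linear with a = 8, b = 0.
standard deviation of U = |a|·standard deviation of D = |8|·7.8 = 62.4.
μ_U = a·μ_D + b = 8·74 = 592.

standard deviation of U = 62.4, μ_U = 592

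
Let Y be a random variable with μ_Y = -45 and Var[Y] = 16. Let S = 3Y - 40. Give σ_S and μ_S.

S = 3Y - 40 is linear with a = 3, b = -40.
σ_Y = √16 = 4.
σ_S = |a|·σ_Y = |3|·4 = 12.
μ_S = a·μ_Y + b = 3·(-45) + (-40) = -175.

σ_S = 12, μ_S = -175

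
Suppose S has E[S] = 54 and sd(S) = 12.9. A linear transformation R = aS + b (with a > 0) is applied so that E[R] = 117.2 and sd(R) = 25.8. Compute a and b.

sd(R) = a·sd(S) (a > 0), so a = 25.8/12.9 = 2.
E[R] = a·E[S] + b, so b = 117.2 − 2·54 = 9.2.

a = 2, b = 9.2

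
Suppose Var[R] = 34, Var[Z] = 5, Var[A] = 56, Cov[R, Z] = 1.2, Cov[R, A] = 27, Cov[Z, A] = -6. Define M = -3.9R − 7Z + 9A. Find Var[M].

Var[M] = a²·Var[R] + b²·Var[Z] + c²·Var[A] + 2ab·Cov[R, Z] + 2ac·Cov[R, A] + 2bc·Cov[Z, A], with a = -3.9, b = -7, c = 9.
= 517.14 + 245 + 4536 + 65.52 + (-1895.4) + 756
= 4224.26.

Var[M] = 4224.26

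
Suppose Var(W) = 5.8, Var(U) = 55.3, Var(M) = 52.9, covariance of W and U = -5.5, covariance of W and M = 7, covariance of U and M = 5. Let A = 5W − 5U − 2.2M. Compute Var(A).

Var(A) = a²·Var(W) + b²·Var(U) + c²·Var(M) + 2ab·covariance of W and U + 2ac·covariance of W and M + 2bc·covariance of U and M, with a = 5, b = -5, c = -2.2.
= 145 + 1382.5 + 256.036 + 275 + (-154) + 110
= 2014.536.

Var(A) = 2014.536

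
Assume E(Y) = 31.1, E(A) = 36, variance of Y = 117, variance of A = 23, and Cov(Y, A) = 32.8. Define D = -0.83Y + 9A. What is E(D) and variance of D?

E(D) = 298.187, variance of D = 1453.5693

E(D) = (-0.83)·E(Y) + 9·E(A) = (-0.83)·31.1 + 9·36 = 298.187.
variance of D = a²·variance of Y + b²·variance of A + 2ab·Cov(Y, A) with a = -0.83, b = 9.
= (-0.83)²·117 + 9²·23 + 2·(-0.83)·9·32.8
= 80.6013 + 1863 + (-490.032) = 1453.5693.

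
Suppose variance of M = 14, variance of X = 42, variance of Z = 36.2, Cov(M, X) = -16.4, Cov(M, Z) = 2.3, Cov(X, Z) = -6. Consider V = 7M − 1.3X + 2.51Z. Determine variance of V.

variance of V = a²·variance of M + b²·variance of X + c²·variance of Z + 2ab·Cov(M, X) + 2ac·Cov(M, Z) + 2bc·Cov(X, Z), with a = 7, b = -1.3, c = 2.51.
= 686 + 70.98 + 228.06362 + 298.48 + 80.822 + 39.156
= 1403.50162.

variance of V = 1403.50162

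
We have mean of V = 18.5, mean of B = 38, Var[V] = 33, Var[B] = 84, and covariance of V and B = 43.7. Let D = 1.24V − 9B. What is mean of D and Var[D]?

mean of D = 1.24·mean of V + (-9)·mean of B = 1.24·18.5 + (-9)·38 = -319.06.
Var[D] = a²·Var[V] + b²·Var[B] + 2ab·covariance of V and B with a = 1.24, b = -9.
= 1.24²·33 + (-9)²·84 + 2·1.24·(-9)·43.7
= 50.7408 + 6804 + (-975.384) = 5879.3568.

mean of D = -319.06, Var[D] = 5879.3568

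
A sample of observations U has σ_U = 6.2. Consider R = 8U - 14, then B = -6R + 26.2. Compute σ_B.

σ_R = |8|·6.2 = 49.6.
σ_B = |-6|·49.6 = 297.6.

σ_B = 297.6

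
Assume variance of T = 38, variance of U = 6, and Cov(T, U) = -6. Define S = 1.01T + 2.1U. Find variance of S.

variance of S = a²·variance of T + b²·variance of U + 2ab·Cov(T, U) with a = 1.01, b = 2.1.
= 1.01²·38 + 2.1²·6 + 2·1.01·2.1·(-6)
= 38.7638 + 26.46 + (-25.452) = 39.7718.

variance of S = 39.7718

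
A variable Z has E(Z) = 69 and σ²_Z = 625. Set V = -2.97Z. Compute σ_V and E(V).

V = -2.97Z is linear with a = -2.97, b = 0.
σ_Z = √625 = 25.
σ_V = |a|·σ_Z = |-2.97|·25 = 74.25.
E(V) = a·E(Z) + b = (-2.97)·69 = -204.93.

σ_V = 74.25, E(V) = -204.93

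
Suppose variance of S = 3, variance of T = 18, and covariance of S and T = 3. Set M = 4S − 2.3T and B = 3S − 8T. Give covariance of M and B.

covariance of M and B = 250.5

By bilinearity, covariance of M and B = ac·variance of S + bd·variance of T + (ad+bc)·covariance of S and T, with a=4, b=-2.3, c=3, d=-8.
ac·variance of S = 4·3·3 = 36
bd·variance of T = (-2.3)·(-8)·18 = 331.2
(ad+bc)·covariance of S and T = (-38.9)·3 = -116.7
covariance of M and B = 36 + 331.2 + (-116.7) = 250.5.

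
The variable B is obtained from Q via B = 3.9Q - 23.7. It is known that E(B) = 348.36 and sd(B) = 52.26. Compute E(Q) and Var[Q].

From B = 3.9Q - 23.7: E(B) = a·E(Q) + b, so E(Q) = (E(B) − b)/a = (348.36 − (-23.7))/3.9 = 95.4.
Var[B] = 52.26² = 2731.1076.
Var[B] = a²·Var[Q], so Var[Q] = 2731.1076/3.9² = 179.56.

E(Q) = 95.4, Var[Q] = 179.56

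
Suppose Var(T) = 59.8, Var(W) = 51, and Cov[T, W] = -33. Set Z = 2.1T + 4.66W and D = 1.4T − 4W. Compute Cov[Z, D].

Cov[Z, D] = -712.92

By bilinearity, Cov[Z, D] = ac·Var(T) + bd·Var(W) + (ad+bc)·Cov[T, W], with a=2.1, b=4.66, c=1.4, d=-4.
ac·Var(T) = 2.1·1.4·59.8 = 175.812
bd·Var(W) = 4.66·(-4)·51 = -950.64
(ad+bc)·Cov[T, W] = (-1.876)·(-33) = 61.908
Cov[Z, D] = 175.812 + (-950.64) + 61.908 = -712.92.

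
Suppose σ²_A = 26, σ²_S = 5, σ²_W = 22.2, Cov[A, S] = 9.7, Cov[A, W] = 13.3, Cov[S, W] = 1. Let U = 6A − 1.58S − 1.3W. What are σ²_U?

σ²_U = 598.716

σ²_U = a²·σ²_A + b²·σ²_S + c²·σ²_W + 2ab·Cov[A, S] + 2ac·Cov[A, W] + 2bc·Cov[S, W], with a = 6, b = -1.58, c = -1.3.
= 936 + 12.482 + 37.518 + (-183.912) + (-207.48) + 4.108
= 598.716.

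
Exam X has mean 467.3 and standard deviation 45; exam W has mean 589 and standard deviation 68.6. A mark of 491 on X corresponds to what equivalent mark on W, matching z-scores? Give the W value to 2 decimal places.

z = (491 − 467.3)/45 ≈ 0.5267.
W = 589 + z·68.6 = 589 + (491 − 467.3)·68.6/45 ≈ 625.13.

W = 625.13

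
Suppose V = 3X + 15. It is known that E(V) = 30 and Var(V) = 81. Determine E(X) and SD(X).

From V = 3X + 15: E(V) = a·E(X) + b, so E(X) = (E(V) − b)/a = (30 − 15)/3 = 5.
SD(V) = √81 = 9.
SD(V) = |a|·SD(X), so SD(X) = 9/|3| = 3.

E(X) = 5, SD(X) = 3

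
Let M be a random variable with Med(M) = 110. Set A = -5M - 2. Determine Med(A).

A linear map preserves order up to sign, so Med(A) = a·Med(M) + b = (-5)·110 + (-2) = -552.

Med(A) = -552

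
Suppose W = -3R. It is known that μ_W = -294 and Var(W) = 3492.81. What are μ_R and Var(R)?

From W = -3R: μ_W = a·μ_R + b, so μ_R = (μ_W − b)/a = (-294 − 0)/(-3) = 98.
Var(W) = a²·Var(R), so Var(R) = 3492.81/(-3)² = 388.09.

μ_R = 98, Var(R) = 388.09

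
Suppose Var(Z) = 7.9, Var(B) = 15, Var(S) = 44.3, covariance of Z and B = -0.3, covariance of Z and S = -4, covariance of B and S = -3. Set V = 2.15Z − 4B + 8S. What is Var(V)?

Var(V) = 3171.27775

Var(V) = a²·Var(Z) + b²·Var(B) + c²·Var(S) + 2ab·covariance of Z and B + 2ac·covariance of Z and S + 2bc·covariance of B and S, with a = 2.15, b = -4, c = 8.
= 36.51775 + 240 + 2835.2 + 5.16 + (-137.6) + 192
= 3171.27775.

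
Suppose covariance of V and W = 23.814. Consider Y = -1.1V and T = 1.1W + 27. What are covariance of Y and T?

covariance of Y and T = -28.81494

covariance of Y and T = a·c·covariance of V and W = (-1.1)·1.1·23.814 = -28.81494. Additive constants drop out.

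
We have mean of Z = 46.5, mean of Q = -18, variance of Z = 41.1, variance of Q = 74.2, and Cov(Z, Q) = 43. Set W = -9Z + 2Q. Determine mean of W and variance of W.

mean of W = -454.5, variance of W = 2077.9

mean of W = (-9)·mean of Z + 2·mean of Q = (-9)·46.5 + 2·(-18) = -454.5.
variance of W = a²·variance of Z + b²·variance of Q + 2ab·Cov(Z, Q) with a = -9, b = 2.
= (-9)²·41.1 + 2²·74.2 + 2·(-9)·2·43
= 3329.1 + 296.8 + (-1548) = 2077.9.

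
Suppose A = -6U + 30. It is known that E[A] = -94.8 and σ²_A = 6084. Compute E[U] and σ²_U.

E[U] = 20.8, σ²_U = 169

From A = -6U + 30: E[A] = a·E[U] + b, so E[U] = (E[A] − b)/a = (-94.8 − 30)/(-6) = 20.8.
σ²_A = a²·σ²_U, so σ²_U = 6084/(-6)² = 169.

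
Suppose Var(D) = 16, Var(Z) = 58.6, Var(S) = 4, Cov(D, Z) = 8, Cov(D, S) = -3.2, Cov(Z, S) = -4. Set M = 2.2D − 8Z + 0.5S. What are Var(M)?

Var(M) = 3572.2

Var(M) = a²·Var(D) + b²·Var(Z) + c²·Var(S) + 2ab·Cov(D, Z) + 2ac·Cov(D, S) + 2bc·Cov(Z, S), with a = 2.2, b = -8, c = 0.5.
= 77.44 + 3750.4 + 1 + (-281.6) + (-7.04) + 32
= 3572.2.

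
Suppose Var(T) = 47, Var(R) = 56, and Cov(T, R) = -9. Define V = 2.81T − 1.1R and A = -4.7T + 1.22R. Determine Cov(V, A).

Cov(V, A) = -773.2648

By bilinearity, Cov(V, A) = ac·Var(T) + bd·Var(R) + (ad+bc)·Cov(T, R), with a=2.81, b=-1.1, c=-4.7, d=1.22.
ac·Var(T) = 2.81·(-4.7)·47 = -620.729
bd·Var(R) = (-1.1)·1.22·56 = -75.152
(ad+bc)·Cov(T, R) = (8.5982)·(-9) = -77.3838
Cov(V, A) = -620.729 + (-75.152) + (-77.3838) = -773.2648.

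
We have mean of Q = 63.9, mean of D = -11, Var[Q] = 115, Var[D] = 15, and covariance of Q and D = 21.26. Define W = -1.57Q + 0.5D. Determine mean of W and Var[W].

mean of W = -105.823, Var[W] = 253.8353

mean of W = (-1.57)·mean of Q + 0.5·mean of D = (-1.57)·63.9 + 0.5·(-11) = -105.823.
Var[W] = a²·Var[Q] + b²·Var[D] + 2ab·covariance of Q and D with a = -1.57, b = 0.5.
= (-1.57)²·115 + 0.5²·15 + 2·(-1.57)·0.5·21.26
= 283.4635 + 3.75 + (-33.3782) = 253.8353.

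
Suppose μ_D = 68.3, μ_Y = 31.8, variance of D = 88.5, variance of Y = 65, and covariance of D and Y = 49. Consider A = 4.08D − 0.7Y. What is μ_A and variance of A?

μ_A = 256.404, variance of A = 1225.1684

μ_A = 4.08·μ_D + (-0.7)·μ_Y = 4.08·68.3 + (-0.7)·31.8 = 256.404.
variance of A = a²·variance of D + b²·variance of Y + 2ab·covariance of D and Y with a = 4.08, b = -0.7.
= 4.08²·88.5 + (-0.7)²·65 + 2·4.08·(-0.7)·49
= 1473.2064 + 31.85 + (-279.888) = 1225.1684.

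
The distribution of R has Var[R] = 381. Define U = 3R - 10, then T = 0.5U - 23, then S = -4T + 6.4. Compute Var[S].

Var[U] = 3²·381 = 3429.
Var[T] = 0.5²·3429 = 857.25.
Var[S] = (-4)²·857.25 = 13716.

Var[S] = 13716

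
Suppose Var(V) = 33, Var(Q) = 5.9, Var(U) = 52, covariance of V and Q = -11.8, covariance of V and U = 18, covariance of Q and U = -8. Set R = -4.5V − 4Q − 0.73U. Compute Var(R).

Var(R) = a²·Var(V) + b²·Var(Q) + c²·Var(U) + 2ab·covariance of V and Q + 2ac·covariance of V and U + 2bc·covariance of Q and U, with a = -4.5, b = -4, c = -0.73.
= 668.25 + 94.4 + 27.7108 + (-424.8) + 118.26 + (-46.72)
= 437.1008.

Var(R) = 437.1008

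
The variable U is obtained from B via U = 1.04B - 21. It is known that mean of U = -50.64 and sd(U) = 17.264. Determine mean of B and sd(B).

mean of B = -28.5, sd(B) = 16.6

From U = 1.04B - 21: mean of U = a·mean of B + b, so mean of B = (mean of U − b)/a = (-50.64 − (-21))/1.04 = -28.5.
sd(U) = |a|·sd(B), so sd(B) = 17.264/|1.04| = 16.6.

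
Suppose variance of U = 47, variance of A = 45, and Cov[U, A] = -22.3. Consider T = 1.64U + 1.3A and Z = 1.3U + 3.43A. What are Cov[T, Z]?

Cov[T, Z] = 137.73004

By bilinearity, Cov[T, Z] = ac·variance of U + bd·variance of A + (ad+bc)·Cov[U, A], with a=1.64, b=1.3, c=1.3, d=3.43.
ac·variance of U = 1.64·1.3·47 = 100.204
bd·variance of A = 1.3·3.43·45 = 200.655
(ad+bc)·Cov[U, A] = (7.3152)·(-22.3) = -163.12896
Cov[T, Z] = 100.204 + 200.655 + (-163.12896) = 137.73004.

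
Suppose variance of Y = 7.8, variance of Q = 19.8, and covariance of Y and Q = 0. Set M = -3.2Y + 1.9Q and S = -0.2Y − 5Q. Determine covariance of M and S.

By bilinearity, covariance of M and S = ac·variance of Y + bd·variance of Q + (ad+bc)·covariance of Y and Q, with a=-3.2, b=1.9, c=-0.2, d=-5.
ac·variance of Y = (-3.2)·(-0.2)·7.8 = 4.992
bd·variance of Q = 1.9·(-5)·19.8 = -188.1
(ad+bc)·covariance of Y and Q = (15.62)·0 = 0
covariance of M and S = 4.992 + (-188.1) + 0 = -183.108.

covariance of M and S = -183.108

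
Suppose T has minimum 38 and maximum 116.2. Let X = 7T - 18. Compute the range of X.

Range(X) = 547.4

Range of T = 116.2 − 38 = 78.2.
Range(X) = |a|·Range(T) = |7|·78.2 = 547.4.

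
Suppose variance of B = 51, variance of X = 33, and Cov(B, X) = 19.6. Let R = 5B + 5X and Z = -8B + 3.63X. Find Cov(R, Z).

By bilinearity, Cov(R, Z) = ac·variance of B + bd·variance of X + (ad+bc)·Cov(B, X), with a=5, b=5, c=-8, d=3.63.
ac·variance of B = 5·(-8)·51 = -2040
bd·variance of X = 5·3.63·33 = 598.95
(ad+bc)·Cov(B, X) = (-21.85)·19.6 = -428.26
Cov(R, Z) = -2040 + 598.95 + (-428.26) = -1869.31.

Cov(R, Z) = -1869.31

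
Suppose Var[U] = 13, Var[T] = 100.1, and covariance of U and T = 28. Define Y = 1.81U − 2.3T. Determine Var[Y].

Var[Y] = 338.9903

Var[Y] = a²·Var[U] + b²·Var[T] + 2ab·covariance of U and T with a = 1.81, b = -2.3.
= 1.81²·13 + (-2.3)²·100.1 + 2·1.81·(-2.3)·28
= 42.5893 + 529.529 + (-233.128) = 338.9903.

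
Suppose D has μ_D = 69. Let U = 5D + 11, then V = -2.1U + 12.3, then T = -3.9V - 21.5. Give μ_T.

μ_U = 5·69 + 11 = 356.
μ_V = (-2.1)·356 + 12.3 = -735.3.
μ_T = (-3.9)·(-735.3) + (-21.5) = 2846.17.

μ_T = 2846.17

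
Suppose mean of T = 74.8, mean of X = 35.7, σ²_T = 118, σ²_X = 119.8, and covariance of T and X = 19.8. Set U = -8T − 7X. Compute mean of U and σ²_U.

mean of U = (-8)·mean of T + (-7)·mean of X = (-8)·74.8 + (-7)·35.7 = -848.3.
σ²_U = a²·σ²_T + b²·σ²_X + 2ab·covariance of T and X with a = -8, b = -7.
= (-8)²·118 + (-7)²·119.8 + 2·(-8)·(-7)·19.8
= 7552 + 5870.2 + 2217.6 = 15639.8.

mean of U = -848.3, σ²_U = 15639.8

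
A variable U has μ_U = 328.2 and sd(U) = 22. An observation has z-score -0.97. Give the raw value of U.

U = 306.86

U = μ_U + z·sd(U) = 328.2 + (-0.97)·22 = 306.86.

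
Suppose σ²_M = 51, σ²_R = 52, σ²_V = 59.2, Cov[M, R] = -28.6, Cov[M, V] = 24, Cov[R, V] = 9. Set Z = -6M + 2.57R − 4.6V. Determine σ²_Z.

σ²_Z = 5426.1548

σ²_Z = a²·σ²_M + b²·σ²_R + c²·σ²_V + 2ab·Cov[M, R] + 2ac·Cov[M, V] + 2bc·Cov[R, V], with a = -6, b = 2.57, c = -4.6.
= 1836 + 343.4548 + 1252.672 + 882.024 + 1324.8 + (-212.796)
= 5426.1548.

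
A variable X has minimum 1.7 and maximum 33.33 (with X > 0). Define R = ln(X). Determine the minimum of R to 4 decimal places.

min(R) = 0.5306

ln(X) is increasing on this domain, so min(R) comes from min(X) = 1.7: min(R) = ln(1.7) ≈ 0.5306.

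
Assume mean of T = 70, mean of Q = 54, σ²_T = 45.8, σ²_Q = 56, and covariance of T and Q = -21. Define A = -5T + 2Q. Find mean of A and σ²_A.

mean of A = -242, σ²_A = 1789

mean of A = (-5)·mean of T + 2·mean of Q = (-5)·70 + 2·54 = -242.
σ²_A = a²·σ²_T + b²·σ²_Q + 2ab·covariance of T and Q with a = -5, b = 2.
= (-5)²·45.8 + 2²·56 + 2·(-5)·2·(-21)
= 1145 + 224 + 420 = 1789.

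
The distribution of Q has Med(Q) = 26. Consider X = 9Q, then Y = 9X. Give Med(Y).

Med(X) = 9·26 = 234.
Med(Y) = 9·234 = 2106.

Med(Y) = 2106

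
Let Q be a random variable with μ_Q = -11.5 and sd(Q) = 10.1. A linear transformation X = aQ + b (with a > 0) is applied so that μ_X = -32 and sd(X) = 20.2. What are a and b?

a = 2, b = -9

sd(X) = a·sd(Q) (a > 0), so a = 20.2/10.1 = 2.
μ_X = a·μ_Q + b, so b = -32 − 2·(-11.5) = -9.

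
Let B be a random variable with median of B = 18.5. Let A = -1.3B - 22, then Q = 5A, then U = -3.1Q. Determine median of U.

median of U = 713.775

median of A = (-1.3)·18.5 + (-22) = -46.05.
median of Q = 5·(-46.05) = -230.25.
median of U = (-3.1)·(-230.25) = 713.775.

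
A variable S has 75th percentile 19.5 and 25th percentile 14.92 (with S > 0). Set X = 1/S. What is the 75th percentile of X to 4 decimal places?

75th percentile of X = 0.067

1/S is decreasing on S > 0, so percentile order reverses: P_{75}(X) uses P_{25}(S) = 14.92.
P_{75}(X) = 1/14.92 ≈ 0.067.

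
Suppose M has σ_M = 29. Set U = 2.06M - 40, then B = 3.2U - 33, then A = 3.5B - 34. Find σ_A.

σ_U = |2.06|·29 = 59.74.
σ_B = |3.2|·59.74 = 191.168.
σ_A = |3.5|·191.168 = 669.088.

σ_A = 669.088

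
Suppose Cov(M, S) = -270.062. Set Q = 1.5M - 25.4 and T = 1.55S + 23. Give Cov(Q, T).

Cov(Q, T) = -627.89415

Cov(Q, T) = a·c·Cov(M, S) = 1.5·1.55·(-270.062) = -627.89415. Additive constants drop out.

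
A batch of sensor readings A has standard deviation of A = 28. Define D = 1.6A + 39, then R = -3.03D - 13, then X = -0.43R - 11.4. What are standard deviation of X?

standard deviation of D = |1.6|·28 = 44.8.
standard deviation of R = |-3.03|·44.8 = 135.744.
standard deviation of X = |-0.43|·135.744 = 58.36992.

standard deviation of X = 58.36992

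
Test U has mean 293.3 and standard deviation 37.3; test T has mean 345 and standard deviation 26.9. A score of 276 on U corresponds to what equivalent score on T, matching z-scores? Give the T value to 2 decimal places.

z = (276 − 293.3)/37.3 ≈ -0.4638.
T = 345 + z·26.9 = 345 + (276 − 293.3)·26.9/37.3 ≈ 332.52.

T = 332.52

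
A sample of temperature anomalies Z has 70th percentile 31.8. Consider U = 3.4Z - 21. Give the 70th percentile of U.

70th percentile of U = 87.12

Since a = 3.4 > 0 the transformation is increasing, so the 70th percentile of U = a·(P_{70} of Z) + b = 3.4·31.8 + (-21) = 87.12.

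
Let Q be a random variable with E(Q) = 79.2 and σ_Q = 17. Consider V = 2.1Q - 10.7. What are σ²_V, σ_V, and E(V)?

V = 2.1Q - 10.7 is linear with a = 2.1, b = -10.7.
σ²_Q = 17² = 289.
σ²_V = a²·σ²_Q = 2.1²·289 = 1274.49 (the additive constant -10.7 does not affect variance).
σ_V = |a|·σ_Q = |2.1|·17 = 35.7.
E(V) = a·E(Q) + b = 2.1·79.2 + (-10.7) = 155.62.

σ²_V = 1274.49, σ_V = 35.7, E(V) = 155.62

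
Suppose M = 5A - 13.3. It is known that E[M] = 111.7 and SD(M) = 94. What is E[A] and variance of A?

E[A] = 25, variance of A = 353.44

From M = 5A - 13.3: E[M] = a·E[A] + b, so E[A] = (E[M] − b)/a = (111.7 − (-13.3))/5 = 25.
variance of M = 94² = 8836.
variance of M = a²·variance of A, so variance of A = 8836/5² = 353.44.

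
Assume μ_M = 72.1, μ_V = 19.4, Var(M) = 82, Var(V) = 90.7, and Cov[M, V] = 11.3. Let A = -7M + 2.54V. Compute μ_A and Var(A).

μ_A = (-7)·μ_M + 2.54·μ_V = (-7)·72.1 + 2.54·19.4 = -455.424.
Var(A) = a²·Var(M) + b²·Var(V) + 2ab·Cov[M, V] with a = -7, b = 2.54.
= (-7)²·82 + 2.54²·90.7 + 2·(-7)·2.54·11.3
= 4018 + 585.16012 + (-401.828) = 4201.33212.

μ_A = -455.424, Var(A) = 4201.33212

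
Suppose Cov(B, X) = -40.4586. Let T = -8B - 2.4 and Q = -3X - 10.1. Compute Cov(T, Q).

Cov(T, Q) = -971.0064

Cov(T, Q) = a·c·Cov(B, X) = (-8)·(-3)·(-40.4586) = -971.0064. Additive constants drop out.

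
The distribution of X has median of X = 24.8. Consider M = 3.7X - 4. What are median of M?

median of M = 87.76

A linear map preserves order up to sign, so median of M = a·median of X + b = 3.7·24.8 + (-4) = 87.76.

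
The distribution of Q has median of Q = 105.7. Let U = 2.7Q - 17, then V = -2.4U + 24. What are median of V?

median of U = 2.7·105.7 + (-17) = 268.39.
median of V = (-2.4)·268.39 + 24 = -620.136.

median of V = -620.136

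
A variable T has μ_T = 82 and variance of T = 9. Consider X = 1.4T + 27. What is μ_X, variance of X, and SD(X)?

μ_X = 141.8, variance of X = 17.64, SD(X) = 4.2

X = 1.4T + 27 is linear with a = 1.4, b = 27.
μ_X = a·μ_T + b = 1.4·82 + 27 = 141.8.
variance of X = a²·variance of T = 1.4²·9 = 17.64 (the additive constant 27 does not affect variance).
SD(T) = √9 = 3.
SD(X) = |a|·SD(T) = |1.4|·3 = 4.2.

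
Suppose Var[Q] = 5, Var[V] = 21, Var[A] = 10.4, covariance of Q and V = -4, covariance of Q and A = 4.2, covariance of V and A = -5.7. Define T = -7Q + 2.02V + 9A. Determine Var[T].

Var[T] = a²·Var[Q] + b²·Var[V] + c²·Var[A] + 2ab·covariance of Q and V + 2ac·covariance of Q and A + 2bc·covariance of V and A, with a = -7, b = 2.02, c = 9.
= 245 + 85.6884 + 842.4 + 113.12 + (-529.2) + (-207.252)
= 549.7564.

Var[T] = 549.7564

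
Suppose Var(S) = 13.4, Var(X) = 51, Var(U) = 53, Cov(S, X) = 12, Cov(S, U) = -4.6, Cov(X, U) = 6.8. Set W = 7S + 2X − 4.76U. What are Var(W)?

Var(W) = 2574.5248

Var(W) = a²·Var(S) + b²·Var(X) + c²·Var(U) + 2ab·Cov(S, X) + 2ac·Cov(S, U) + 2bc·Cov(X, U), with a = 7, b = 2, c = -4.76.
= 656.6 + 204 + 1200.8528 + 336 + 306.544 + (-129.472)
= 2574.5248.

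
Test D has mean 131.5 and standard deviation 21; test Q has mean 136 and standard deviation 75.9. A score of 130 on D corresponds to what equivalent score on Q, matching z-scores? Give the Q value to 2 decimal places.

z = (130 − 131.5)/21 ≈ -0.0714.
Q = 136 + z·75.9 = 136 + (130 − 131.5)·75.9/21 ≈ 130.58.

Q = 130.58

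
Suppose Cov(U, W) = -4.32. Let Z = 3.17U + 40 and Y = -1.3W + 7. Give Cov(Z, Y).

Cov(Z, Y) = a·c·Cov(U, W) = 3.17·(-1.3)·(-4.32) = 17.80272. Additive constants drop out.

Cov(Z, Y) = 17.80272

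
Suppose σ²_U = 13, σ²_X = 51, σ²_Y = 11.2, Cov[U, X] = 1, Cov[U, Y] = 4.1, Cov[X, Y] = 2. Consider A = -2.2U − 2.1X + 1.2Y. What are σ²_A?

σ²_A = 281.47

σ²_A = a²·σ²_U + b²·σ²_X + c²·σ²_Y + 2ab·Cov[U, X] + 2ac·Cov[U, Y] + 2bc·Cov[X, Y], with a = -2.2, b = -2.1, c = 1.2.
= 62.92 + 224.91 + 16.128 + 9.24 + (-21.648) + (-10.08)
= 281.47.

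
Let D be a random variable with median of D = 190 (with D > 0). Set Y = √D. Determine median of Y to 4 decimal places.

median of Y = 13.784

√D is monotone on this domain, so median of Y = √(190) ≈ 13.784.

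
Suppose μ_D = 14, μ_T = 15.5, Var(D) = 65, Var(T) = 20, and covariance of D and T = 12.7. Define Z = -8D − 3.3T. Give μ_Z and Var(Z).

μ_Z = -163.15, Var(Z) = 5048.36

μ_Z = (-8)·μ_D + (-3.3)·μ_T = (-8)·14 + (-3.3)·15.5 = -163.15.
Var(Z) = a²·Var(D) + b²·Var(T) + 2ab·covariance of D and T with a = -8, b = -3.3.
= (-8)²·65 + (-3.3)²·20 + 2·(-8)·(-3.3)·12.7
= 4160 + 217.8 + 670.56 = 5048.36.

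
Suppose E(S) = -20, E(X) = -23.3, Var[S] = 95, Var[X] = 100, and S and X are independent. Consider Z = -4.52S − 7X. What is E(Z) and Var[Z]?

E(Z) = (-4.52)·E(S) + (-7)·E(X) = (-4.52)·(-20) + (-7)·(-23.3) = 253.5.
Var[Z] = a²·Var[S] + b²·Var[X] + 2ab·Cov(S, X) with a = -4.52, b = -7.
Independence gives Cov(S, X) = 0.
= (-4.52)²·95 + (-7)²·100 + 2·(-4.52)·(-7)·0
= 1940.888 + 4900 + 0 = 6840.888.

E(Z) = 253.5, Var[Z] = 6840.888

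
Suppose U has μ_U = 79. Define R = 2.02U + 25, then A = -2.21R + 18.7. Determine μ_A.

μ_A = -389.2218

μ_R = 2.02·79 + 25 = 184.58.
μ_A = (-2.21)·184.58 + 18.7 = -389.2218.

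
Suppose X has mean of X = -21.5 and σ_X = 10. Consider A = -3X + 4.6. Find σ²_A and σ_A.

A = -3X + 4.6 is linear with a = -3, b = 4.6.
σ²_X = 10² = 100.
σ²_A = a²·σ²_X = (-3)²·100 = 900 (the additive constant 4.6 does not affect variance).
σ_A = |a|·σ_X = |-3|·10 = 30.

σ²_A = 900, σ_A = 30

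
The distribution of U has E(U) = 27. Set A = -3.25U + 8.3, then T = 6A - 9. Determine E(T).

E(A) = (-3.25)·27 + 8.3 = -79.45.
E(T) = 6·(-79.45) + (-9) = -485.7.

E(T) = -485.7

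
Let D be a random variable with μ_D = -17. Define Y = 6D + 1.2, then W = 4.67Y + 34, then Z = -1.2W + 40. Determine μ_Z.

μ_Z = 564.0832

μ_Y = 6·(-17) + 1.2 = -100.8.
μ_W = 4.67·(-100.8) + 34 = -436.736.
μ_Z = (-1.2)·(-436.736) + 40 = 564.0832.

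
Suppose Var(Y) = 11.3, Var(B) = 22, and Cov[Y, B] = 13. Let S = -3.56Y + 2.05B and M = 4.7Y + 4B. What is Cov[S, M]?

Cov[S, M] = -68.5366

By bilinearity, Cov[S, M] = ac·Var(Y) + bd·Var(B) + (ad+bc)·Cov[Y, B], with a=-3.56, b=2.05, c=4.7, d=4.
ac·Var(Y) = (-3.56)·4.7·11.3 = -189.0716
bd·Var(B) = 2.05·4·22 = 180.4
(ad+bc)·Cov[Y, B] = (-4.605)·13 = -59.865
Cov[S, M] = -189.0716 + 180.4 + (-59.865) = -68.5366.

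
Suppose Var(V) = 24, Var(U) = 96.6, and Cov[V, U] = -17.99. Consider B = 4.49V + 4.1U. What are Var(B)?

Var(B) = 1445.33258

Var(B) = a²·Var(V) + b²·Var(U) + 2ab·Cov[V, U] with a = 4.49, b = 4.1.
= 4.49²·24 + 4.1²·96.6 + 2·4.49·4.1·(-17.99)
= 483.8424 + 1623.846 + (-662.35582) = 1445.33258.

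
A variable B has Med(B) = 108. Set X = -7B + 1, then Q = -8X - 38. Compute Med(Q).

Med(X) = (-7)·108 + 1 = -755.
Med(Q) = (-8)·(-755) + (-38) = 6002.

Med(Q) = 6002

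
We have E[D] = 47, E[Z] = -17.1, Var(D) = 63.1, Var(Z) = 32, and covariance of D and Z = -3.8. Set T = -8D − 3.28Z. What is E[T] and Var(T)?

E[T] = (-8)·E[D] + (-3.28)·E[Z] = (-8)·47 + (-3.28)·(-17.1) = -319.912.
Var(T) = a²·Var(D) + b²·Var(Z) + 2ab·covariance of D and Z with a = -8, b = -3.28.
= (-8)²·63.1 + (-3.28)²·32 + 2·(-8)·(-3.28)·(-3.8)
= 4038.4 + 344.2688 + (-199.424) = 4183.2448.

E[T] = -319.912, Var(T) = 4183.2448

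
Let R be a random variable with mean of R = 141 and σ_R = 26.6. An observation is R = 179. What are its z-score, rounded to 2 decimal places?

z = (R − mean of R) / σ_R = (179 − 141) / 26.6 ≈ 1.43.

z = 1.43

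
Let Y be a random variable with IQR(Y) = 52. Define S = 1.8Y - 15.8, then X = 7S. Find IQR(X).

IQR(X) = 655.2

IQR(S) = |1.8|·52 = 93.6.
IQR(X) = |7|·93.6 = 655.2.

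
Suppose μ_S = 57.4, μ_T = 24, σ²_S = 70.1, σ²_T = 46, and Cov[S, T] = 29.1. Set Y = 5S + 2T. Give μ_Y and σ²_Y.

μ_Y = 335, σ²_Y = 2518.5

μ_Y = 5·μ_S + 2·μ_T = 5·57.4 + 2·24 = 335.
σ²_Y = a²·σ²_S + b²·σ²_T + 2ab·Cov[S, T] with a = 5, b = 2.
= 5²·70.1 + 2²·46 + 2·5·2·29.1
= 1752.5 + 184 + 582 = 2518.5.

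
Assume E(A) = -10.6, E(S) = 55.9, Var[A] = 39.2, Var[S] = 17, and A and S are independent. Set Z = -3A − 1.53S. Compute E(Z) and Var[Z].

E(Z) = -53.727, Var[Z] = 392.5953

E(Z) = (-3)·E(A) + (-1.53)·E(S) = (-3)·(-10.6) + (-1.53)·55.9 = -53.727.
Var[Z] = a²·Var[A] + b²·Var[S] + 2ab·covariance of A and S with a = -3, b = -1.53.
Independence gives covariance of A and S = 0.
= (-3)²·39.2 + (-1.53)²·17 + 2·(-3)·(-1.53)·0
= 352.8 + 39.7953 + 0 = 392.5953.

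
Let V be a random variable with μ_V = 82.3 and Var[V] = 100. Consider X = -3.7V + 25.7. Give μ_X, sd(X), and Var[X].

X = -3.7V + 25.7 is linear with a = -3.7, b = 25.7.
μ_X = a·μ_V + b = (-3.7)·82.3 + 25.7 = -278.81.
sd(V) = √100 = 10.
sd(X) = |a|·sd(V) = |-3.7|·10 = 37.
Var[X] = a²·Var[V] = (-3.7)²·100 = 1369 (the additive constant 25.7 does not affect variance).

μ_X = -278.81, sd(X) = 37, Var[X] = 1369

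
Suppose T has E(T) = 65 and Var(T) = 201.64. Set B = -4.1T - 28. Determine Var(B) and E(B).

Var(B) = 3389.5684, E(B) = -294.5

B = -4.1T - 28 is linear with a = -4.1, b = -28.
Var(B) = a²·Var(T) = (-4.1)²·201.64 = 3389.5684 (the additive constant -28 does not affect variance).
E(B) = a·E(T) + b = (-4.1)·65 + (-28) = -294.5.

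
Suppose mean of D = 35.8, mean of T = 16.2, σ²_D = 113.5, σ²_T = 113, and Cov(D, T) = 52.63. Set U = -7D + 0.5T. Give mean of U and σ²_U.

mean of U = (-7)·mean of D + 0.5·mean of T = (-7)·35.8 + 0.5·16.2 = -242.5.
σ²_U = a²·σ²_D + b²·σ²_T + 2ab·Cov(D, T) with a = -7, b = 0.5.
= (-7)²·113.5 + 0.5²·113 + 2·(-7)·0.5·52.63
= 5561.5 + 28.25 + (-368.41) = 5221.34.

mean of U = -242.5, σ²_U = 5221.34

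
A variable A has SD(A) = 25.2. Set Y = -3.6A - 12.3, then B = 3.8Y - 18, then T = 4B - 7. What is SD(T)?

SD(T) = 1378.944

SD(Y) = |-3.6|·25.2 = 90.72.
SD(B) = |3.8|·90.72 = 344.736.
SD(T) = |4|·344.736 = 1378.944.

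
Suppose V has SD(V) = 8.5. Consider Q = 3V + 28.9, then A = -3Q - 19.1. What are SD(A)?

SD(A) = 76.5

SD(Q) = |3|·8.5 = 25.5.
SD(A) = |-3|·25.5 = 76.5.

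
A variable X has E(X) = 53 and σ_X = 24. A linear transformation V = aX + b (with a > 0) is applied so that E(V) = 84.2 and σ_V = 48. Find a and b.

a = 2, b = -21.8

σ_V = a·σ_X (a > 0), so a = 48/24 = 2.
E(V) = a·E(X) + b, so b = 84.2 − 2·53 = -21.8.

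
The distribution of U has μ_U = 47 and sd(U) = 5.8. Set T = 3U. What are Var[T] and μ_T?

Var[T] = 302.76, μ_T = 141

T = 3U is linear with a = 3, b = 0.
Var[U] = 5.8² = 33.64.
Var[T] = a²·Var[U] = 3²·33.64 = 302.76.
μ_T = a·μ_U + b = 3·47 = 141.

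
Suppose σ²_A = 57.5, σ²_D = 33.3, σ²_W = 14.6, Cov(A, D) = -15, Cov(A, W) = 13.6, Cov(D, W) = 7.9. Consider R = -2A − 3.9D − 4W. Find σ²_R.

σ²_R = 1200.173

σ²_R = a²·σ²_A + b²·σ²_D + c²·σ²_W + 2ab·Cov(A, D) + 2ac·Cov(A, W) + 2bc·Cov(D, W), with a = -2, b = -3.9, c = -4.
= 230 + 506.493 + 233.6 + (-234) + 217.6 + 246.48
= 1200.173.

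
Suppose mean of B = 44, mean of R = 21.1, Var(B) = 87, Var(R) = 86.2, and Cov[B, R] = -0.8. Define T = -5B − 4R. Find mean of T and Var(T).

mean of T = (-5)·mean of B + (-4)·mean of R = (-5)·44 + (-4)·21.1 = -304.4.
Var(T) = a²·Var(B) + b²·Var(R) + 2ab·Cov[B, R] with a = -5, b = -4.
= (-5)²·87 + (-4)²·86.2 + 2·(-5)·(-4)·(-0.8)
= 2175 + 1379.2 + (-32) = 3522.2.

mean of T = -304.4, Var(T) = 3522.2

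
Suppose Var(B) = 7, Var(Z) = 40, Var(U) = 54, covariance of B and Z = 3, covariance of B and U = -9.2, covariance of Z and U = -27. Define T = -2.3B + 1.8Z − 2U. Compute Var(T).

Var(T) = 467.55

Var(T) = a²·Var(B) + b²·Var(Z) + c²·Var(U) + 2ab·covariance of B and Z + 2ac·covariance of B and U + 2bc·covariance of Z and U, with a = -2.3, b = 1.8, c = -2.
= 37.03 + 129.6 + 216 + (-24.84) + (-84.64) + 194.4
= 467.55.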